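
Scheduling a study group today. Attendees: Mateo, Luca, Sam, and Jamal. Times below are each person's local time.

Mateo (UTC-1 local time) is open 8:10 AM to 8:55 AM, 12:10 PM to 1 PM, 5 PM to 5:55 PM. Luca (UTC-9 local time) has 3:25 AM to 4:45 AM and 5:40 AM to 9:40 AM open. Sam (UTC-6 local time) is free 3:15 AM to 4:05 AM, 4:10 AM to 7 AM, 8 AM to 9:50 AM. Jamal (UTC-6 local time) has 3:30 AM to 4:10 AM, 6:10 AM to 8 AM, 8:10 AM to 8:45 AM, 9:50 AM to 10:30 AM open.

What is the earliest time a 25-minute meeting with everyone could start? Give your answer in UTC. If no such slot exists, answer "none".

none

Mateo in UTC: 09:10-09:55, 13:10-14:00, 18:00-18:55 (add 1h to convert from UTC-1).
Luca in UTC: 12:25-13:45, 14:40-18:40 (add 9h to convert from UTC-9).
Sam in UTC: 09:15-10:05, 10:10-13:00, 14:00-15:50 (add 6h to convert from UTC-6).
Jamal in UTC: 09:30-10:10, 12:10-14:00, 14:10-14:45, 15:50-16:30 (add 6h to convert from UTC-6).
Mateo ∩ Luca: 13:10-13:45, 18:00-18:40.
Mateo ∩ Luca ∩ Sam: ∅.
Mateo ∩ Luca ∩ Sam ∩ Jamal: ∅.
There is no time when everyone is free.
No common window is at least 25 minutes long.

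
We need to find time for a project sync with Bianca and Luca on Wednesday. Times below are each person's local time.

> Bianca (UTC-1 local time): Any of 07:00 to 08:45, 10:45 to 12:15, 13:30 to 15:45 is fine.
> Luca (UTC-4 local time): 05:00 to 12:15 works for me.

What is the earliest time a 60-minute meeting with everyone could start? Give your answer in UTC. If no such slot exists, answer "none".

11:45

Bianca in UTC: 08:00-09:45, 11:45-13:15, 14:30-16:45 (add 1h to convert from UTC-1).
Luca in UTC: 09:00-16:15 (add 4h to convert from UTC-4).
Bianca ∩ Luca: 09:00-09:45, 11:45-13:15, 14:30-16:15.
So the common availability across everyone is 09:00-09:45, 11:45-13:15, 14:30-16:15.
The first common window of at least 60 minutes is 11:45-13:15, so the earliest start is 11:45.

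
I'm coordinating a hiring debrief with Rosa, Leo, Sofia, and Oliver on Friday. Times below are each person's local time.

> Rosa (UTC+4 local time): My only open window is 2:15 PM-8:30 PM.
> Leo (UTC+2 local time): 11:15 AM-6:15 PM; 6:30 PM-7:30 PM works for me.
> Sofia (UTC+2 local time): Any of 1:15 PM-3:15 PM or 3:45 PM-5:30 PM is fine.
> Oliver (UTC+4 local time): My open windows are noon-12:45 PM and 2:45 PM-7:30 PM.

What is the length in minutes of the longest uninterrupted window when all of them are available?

120

Rosa in UTC: 10:15-16:30 (subtract 4h to convert from UTC+4).
Leo in UTC: 09:15-16:15, 16:30-17:30 (subtract 2h to convert from UTC+2).
Sofia in UTC: 11:15-13:15, 13:45-15:30 (subtract 2h to convert from UTC+2).
Oliver in UTC: 08:00-08:45, 10:45-15:30 (subtract 4h to convert from UTC+4).
Rosa ∩ Leo: 10:15-16:15.
Rosa ∩ Leo ∩ Sofia: 11:15-13:15, 13:45-15:30.
Rosa ∩ Leo ∩ Sofia ∩ Oliver: 11:15-13:15, 13:45-15:30.
Those are the intersection windows.
The longest is 11:15-13:15 at 120 minutes.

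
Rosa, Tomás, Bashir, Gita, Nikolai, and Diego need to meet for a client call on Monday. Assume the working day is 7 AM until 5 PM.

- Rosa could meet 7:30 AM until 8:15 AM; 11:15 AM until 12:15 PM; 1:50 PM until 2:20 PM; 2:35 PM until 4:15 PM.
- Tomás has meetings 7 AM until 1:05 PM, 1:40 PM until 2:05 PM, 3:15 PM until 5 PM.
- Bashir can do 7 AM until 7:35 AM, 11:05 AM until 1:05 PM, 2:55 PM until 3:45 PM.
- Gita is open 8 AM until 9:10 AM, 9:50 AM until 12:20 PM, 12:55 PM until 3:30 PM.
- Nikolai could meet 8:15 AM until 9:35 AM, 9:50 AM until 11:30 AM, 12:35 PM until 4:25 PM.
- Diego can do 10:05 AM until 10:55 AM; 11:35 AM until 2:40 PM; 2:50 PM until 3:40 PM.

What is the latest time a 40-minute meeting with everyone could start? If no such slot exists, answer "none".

Rosa free: 07:30-08:15, 11:15-12:15, 13:50-14:20, 14:35-16:15.
Tomás free: 13:05-13:40, 14:05-15:15 (invert busy blocks within the working day).
Bashir free: 07:00-07:35, 11:05-13:05, 14:55-15:45.
Gita free: 08:00-09:10, 09:50-12:20, 12:55-15:30.
Nikolai free: 08:15-09:35, 09:50-11:30, 12:35-16:25.
Diego free: 10:05-10:55, 11:35-14:40, 14:50-15:40.
Rosa ∩ Tomás: 14:05-14:20, 14:35-15:15.
Rosa ∩ Tomás ∩ Bashir: 14:55-15:15.
Rosa ∩ Tomás ∩ Bashir ∩ Gita: 14:55-15:15.
Rosa ∩ Tomás ∩ Bashir ∩ Gita ∩ Nikolai: 14:55-15:15.
Rosa ∩ Tomás ∩ Bashir ∩ Gita ∩ Nikolai ∩ Diego: 14:55-15:15.
No common window is at least 40 minutes long.

none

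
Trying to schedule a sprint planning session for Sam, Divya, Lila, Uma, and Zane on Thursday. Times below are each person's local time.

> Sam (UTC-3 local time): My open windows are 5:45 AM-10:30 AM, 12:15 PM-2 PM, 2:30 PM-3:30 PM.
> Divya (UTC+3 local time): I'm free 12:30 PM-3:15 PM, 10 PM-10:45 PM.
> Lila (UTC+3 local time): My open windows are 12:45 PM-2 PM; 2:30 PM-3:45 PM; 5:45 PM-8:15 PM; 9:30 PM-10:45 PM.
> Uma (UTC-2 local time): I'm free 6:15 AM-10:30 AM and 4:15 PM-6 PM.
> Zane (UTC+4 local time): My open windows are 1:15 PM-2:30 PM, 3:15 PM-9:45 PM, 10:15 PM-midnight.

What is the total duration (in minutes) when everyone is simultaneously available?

90

Sam in UTC: 08:45-13:30, 15:15-17:00, 17:30-18:30 (add 3h to convert from UTC-3).
Divya in UTC: 09:30-12:15, 19:00-19:45 (subtract 3h to convert from UTC+3).
Lila in UTC: 09:45-11:00, 11:30-12:45, 14:45-17:15, 18:30-19:45 (subtract 3h to convert from UTC+3).
Uma in UTC: 08:15-12:30, 18:15-20:00 (add 2h to convert from UTC-2).
Zane in UTC: 09:15-10:30, 11:15-17:45, 18:15-20:00 (subtract 4h to convert from UTC+4).
Sam ∩ Divya: 09:30-12:15.
Sam ∩ Divya ∩ Lila: 09:45-11:00, 11:30-12:15.
Sam ∩ Divya ∩ Lila ∩ Uma: 09:45-11:00, 11:30-12:15.
Sam ∩ Divya ∩ Lila ∩ Uma ∩ Zane: 09:45-10:30, 11:30-12:15.
Summing the common windows: 45 + 45 = 90 minutes.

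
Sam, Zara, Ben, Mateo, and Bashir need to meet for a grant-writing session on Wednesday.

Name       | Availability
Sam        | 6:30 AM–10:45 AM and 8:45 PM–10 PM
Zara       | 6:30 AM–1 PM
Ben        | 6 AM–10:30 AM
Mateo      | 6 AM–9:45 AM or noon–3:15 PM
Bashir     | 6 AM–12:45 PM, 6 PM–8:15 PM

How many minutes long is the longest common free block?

Sam ∩ Zara: 06:30-10:45.
Sam ∩ Zara ∩ Ben: 06:30-10:30.
Sam ∩ Zara ∩ Ben ∩ Mateo: 06:30-09:45.
Sam ∩ Zara ∩ Ben ∩ Mateo ∩ Bashir: 06:30-09:45.
Those are the intersection windows.
The longest is 06:30-09:45 at 195 minutes.

195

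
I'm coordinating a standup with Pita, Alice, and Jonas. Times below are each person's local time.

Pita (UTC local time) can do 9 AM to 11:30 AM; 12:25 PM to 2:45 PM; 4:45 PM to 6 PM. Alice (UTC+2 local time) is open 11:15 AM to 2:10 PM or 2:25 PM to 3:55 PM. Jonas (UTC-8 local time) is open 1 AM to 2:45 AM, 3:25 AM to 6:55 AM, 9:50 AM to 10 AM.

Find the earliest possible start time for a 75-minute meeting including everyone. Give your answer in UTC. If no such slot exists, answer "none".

09:15

Pita in UTC: 09:00-11:30, 12:25-14:45, 16:45-18:00.
Alice in UTC: 09:15-12:10, 12:25-13:55 (subtract 2h to convert from UTC+2).
Jonas in UTC: 09:00-10:45, 11:25-14:55, 17:50-18:00 (add 8h to convert from UTC-8).
Pita ∩ Alice: 09:15-11:30, 12:25-13:55.
Pita ∩ Alice ∩ Jonas: 09:15-10:45, 11:25-11:30, 12:25-13:55.
The first common window of at least 75 minutes is 09:15-10:45, so the earliest start is 09:15.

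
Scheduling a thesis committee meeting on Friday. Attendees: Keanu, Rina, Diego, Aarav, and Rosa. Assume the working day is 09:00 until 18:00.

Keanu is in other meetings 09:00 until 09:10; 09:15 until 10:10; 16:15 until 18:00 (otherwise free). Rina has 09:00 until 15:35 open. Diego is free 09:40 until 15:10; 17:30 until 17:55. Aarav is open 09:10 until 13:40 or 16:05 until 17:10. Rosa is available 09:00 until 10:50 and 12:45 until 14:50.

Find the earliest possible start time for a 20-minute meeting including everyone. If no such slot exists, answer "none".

10:10

Keanu free: 09:10-09:15, 10:10-16:15 (invert busy blocks within the working day).
Rina free: 09:00-15:35.
Diego free: 09:40-15:10, 17:30-17:55.
Aarav free: 09:10-13:40, 16:05-17:10.
Rosa free: 09:00-10:50, 12:45-14:50.
Keanu ∩ Rina: 09:10-09:15, 10:10-15:35.
Keanu ∩ Rina ∩ Diego: 10:10-15:10.
Keanu ∩ Rina ∩ Diego ∩ Aarav: 10:10-13:40.
Keanu ∩ Rina ∩ Diego ∩ Aarav ∩ Rosa: 10:10-10:50, 12:45-13:40.
The first common window of at least 20 minutes is 10:10-10:50, so the earliest start is 10:10.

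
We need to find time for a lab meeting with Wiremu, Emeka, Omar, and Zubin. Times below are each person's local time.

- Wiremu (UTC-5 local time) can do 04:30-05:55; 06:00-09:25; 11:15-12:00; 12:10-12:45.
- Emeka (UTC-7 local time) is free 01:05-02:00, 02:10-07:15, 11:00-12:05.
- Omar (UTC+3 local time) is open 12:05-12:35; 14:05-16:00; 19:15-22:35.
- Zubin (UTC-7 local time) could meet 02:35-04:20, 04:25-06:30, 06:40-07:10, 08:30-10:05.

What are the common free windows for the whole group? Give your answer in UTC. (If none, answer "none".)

11:05-11:20, 11:25-13:00

Wiremu in UTC: 09:30-10:55, 11:00-14:25, 16:15-17:00, 17:10-17:45 (add 5h to convert from UTC-5).
Emeka in UTC: 08:05-09:00, 09:10-14:15, 18:00-19:05 (add 7h to convert from UTC-7).
Omar in UTC: 09:05-09:35, 11:05-13:00, 16:15-19:35 (subtract 3h to convert from UTC+3).
Zubin in UTC: 09:35-11:20, 11:25-13:30, 13:40-14:10, 15:30-17:05 (add 7h to convert from UTC-7).
Wiremu ∩ Emeka: 09:30-10:55, 11:00-14:15.
Wiremu ∩ Emeka ∩ Omar: 09:30-09:35, 11:05-13:00.
Wiremu ∩ Emeka ∩ Omar ∩ Zubin: 11:05-11:20, 11:25-13:00.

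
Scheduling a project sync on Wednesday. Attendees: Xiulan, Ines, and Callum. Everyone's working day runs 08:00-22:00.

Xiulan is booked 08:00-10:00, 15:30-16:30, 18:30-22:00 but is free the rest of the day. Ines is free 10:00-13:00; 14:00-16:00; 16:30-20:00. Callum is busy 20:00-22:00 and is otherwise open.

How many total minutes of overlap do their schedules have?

390

Xiulan free: 10:00-15:30, 16:30-18:30 (invert busy blocks within the working day).
Ines free: 10:00-13:00, 14:00-16:00, 16:30-20:00.
Callum free: 08:00-20:00 (invert busy blocks within the working day).
Xiulan ∩ Ines: 10:00-13:00, 14:00-15:30, 16:30-18:30.
Xiulan ∩ Ines ∩ Callum: 10:00-13:00, 14:00-15:30, 16:30-18:30.
Those are the intersection windows.
Summing the common windows: 180 + 90 + 120 = 390 minutes.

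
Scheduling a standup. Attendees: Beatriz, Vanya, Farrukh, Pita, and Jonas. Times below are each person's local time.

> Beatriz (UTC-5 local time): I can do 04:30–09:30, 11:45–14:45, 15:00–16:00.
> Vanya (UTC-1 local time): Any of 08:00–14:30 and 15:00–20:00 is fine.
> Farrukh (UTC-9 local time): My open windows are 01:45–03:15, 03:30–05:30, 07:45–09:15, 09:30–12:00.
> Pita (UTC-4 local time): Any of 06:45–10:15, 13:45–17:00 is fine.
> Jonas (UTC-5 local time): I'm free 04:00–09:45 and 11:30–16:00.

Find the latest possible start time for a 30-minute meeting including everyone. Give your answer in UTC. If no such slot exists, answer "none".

Beatriz in UTC: 09:30-14:30, 16:45-19:45, 20:00-21:00 (add 5h to convert from UTC-5).
Vanya in UTC: 09:00-15:30, 16:00-21:00 (add 1h to convert from UTC-1).
Farrukh in UTC: 10:45-12:15, 12:30-14:30, 16:45-18:15, 18:30-21:00 (add 9h to convert from UTC-9).
Pita in UTC: 10:45-14:15, 17:45-21:00 (add 4h to convert from UTC-4).
Jonas in UTC: 09:00-14:45, 16:30-21:00 (add 5h to convert from UTC-5).
Beatriz ∩ Vanya: 09:30-14:30, 16:45-19:45, 20:00-21:00.
Beatriz ∩ Vanya ∩ Farrukh: 10:45-12:15, 12:30-14:30, 16:45-18:15, 18:30-19:45, 20:00-21:00.
Beatriz ∩ Vanya ∩ Farrukh ∩ Pita: 10:45-12:15, 12:30-14:15, 17:45-18:15, 18:30-19:45, 20:00-21:00.
Beatriz ∩ Vanya ∩ Farrukh ∩ Pita ∩ Jonas: 10:45-12:15, 12:30-14:15, 17:45-18:15, 18:30-19:45, 20:00-21:00.
The last common window of at least 30 minutes is 20:00-21:00; a 30-minute meeting can start as late as 20:30 and still end by 21:00.

20:30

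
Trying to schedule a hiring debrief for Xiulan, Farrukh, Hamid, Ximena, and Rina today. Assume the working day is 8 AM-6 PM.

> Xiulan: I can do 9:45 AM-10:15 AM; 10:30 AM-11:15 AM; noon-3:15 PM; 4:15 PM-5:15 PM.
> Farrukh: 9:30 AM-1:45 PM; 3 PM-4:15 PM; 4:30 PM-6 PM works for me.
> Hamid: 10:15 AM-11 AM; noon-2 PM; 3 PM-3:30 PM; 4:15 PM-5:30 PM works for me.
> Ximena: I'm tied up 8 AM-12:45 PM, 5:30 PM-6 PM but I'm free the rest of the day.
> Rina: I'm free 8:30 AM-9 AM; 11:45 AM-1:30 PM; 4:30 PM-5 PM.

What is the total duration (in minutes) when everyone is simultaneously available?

75

Xiulan free: 09:45-10:15, 10:30-11:15, 12:00-15:15, 16:15-17:15.
Farrukh free: 09:30-13:45, 15:00-16:15, 16:30-18:00.
Hamid free: 10:15-11:00, 12:00-14:00, 15:00-15:30, 16:15-17:30.
Ximena free: 12:45-17:30 (invert busy blocks within the working day).
Rina free: 08:30-09:00, 11:45-13:30, 16:30-17:00.
Xiulan ∩ Farrukh: 09:45-10:15, 10:30-11:15, 12:00-13:45, 15:00-15:15, 16:30-17:15.
Xiulan ∩ Farrukh ∩ Hamid: 10:30-11:00, 12:00-13:45, 15:00-15:15, 16:30-17:15.
Xiulan ∩ Farrukh ∩ Hamid ∩ Ximena: 12:45-13:45, 15:00-15:15, 16:30-17:15.
Xiulan ∩ Farrukh ∩ Hamid ∩ Ximena ∩ Rina: 12:45-13:30, 16:30-17:00.
Summing the common windows: 45 + 30 = 75 minutes.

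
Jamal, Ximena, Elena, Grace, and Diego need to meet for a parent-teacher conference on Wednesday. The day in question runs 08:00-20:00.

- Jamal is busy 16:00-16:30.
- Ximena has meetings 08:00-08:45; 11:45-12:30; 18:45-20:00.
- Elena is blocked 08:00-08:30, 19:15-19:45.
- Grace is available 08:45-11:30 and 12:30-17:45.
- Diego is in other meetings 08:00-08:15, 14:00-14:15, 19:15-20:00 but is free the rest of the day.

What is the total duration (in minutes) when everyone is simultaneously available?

435

Jamal free: 08:00-16:00, 16:30-20:00 (invert busy blocks within the working day).
Ximena free: 08:45-11:45, 12:30-18:45 (invert busy blocks within the working day).
Elena free: 08:30-19:15, 19:45-20:00 (invert busy blocks within the working day).
Grace free: 08:45-11:30, 12:30-17:45.
Diego free: 08:15-14:00, 14:15-19:15 (invert busy blocks within the working day).
Jamal ∩ Ximena: 08:45-11:45, 12:30-16:00, 16:30-18:45.
Jamal ∩ Ximena ∩ Elena: 08:45-11:45, 12:30-16:00, 16:30-18:45.
Jamal ∩ Ximena ∩ Elena ∩ Grace: 08:45-11:30, 12:30-16:00, 16:30-17:45.
Jamal ∩ Ximena ∩ Elena ∩ Grace ∩ Diego: 08:45-11:30, 12:30-14:00, 14:15-16:00, 16:30-17:45.
Those are the intersection windows.
Summing the common windows: 165 + 90 + 105 + 75 = 435 minutes.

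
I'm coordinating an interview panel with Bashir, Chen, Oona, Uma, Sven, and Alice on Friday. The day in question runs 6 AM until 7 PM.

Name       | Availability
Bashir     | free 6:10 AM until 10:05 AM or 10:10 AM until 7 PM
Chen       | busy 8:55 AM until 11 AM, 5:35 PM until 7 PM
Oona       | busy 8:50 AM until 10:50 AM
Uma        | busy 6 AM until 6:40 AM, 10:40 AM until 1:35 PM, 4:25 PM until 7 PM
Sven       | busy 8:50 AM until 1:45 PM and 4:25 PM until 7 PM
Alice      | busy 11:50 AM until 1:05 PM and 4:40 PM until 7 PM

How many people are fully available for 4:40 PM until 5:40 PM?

2

Bashir free: 06:10-10:05, 10:10-19:00.
Chen free: 06:00-08:55, 11:00-17:35 (invert busy blocks within the working day).
Oona free: 06:00-08:50, 10:50-19:00 (invert busy blocks within the working day).
Uma free: 06:40-10:40, 13:35-16:25 (invert busy blocks within the working day).
Sven free: 06:00-08:50, 13:45-16:25 (invert busy blocks within the working day).
Alice free: 06:00-11:50, 13:05-16:40 (invert busy blocks within the working day).
Bashir and Oona can make the full 16:40-17:40 slot — that's 2.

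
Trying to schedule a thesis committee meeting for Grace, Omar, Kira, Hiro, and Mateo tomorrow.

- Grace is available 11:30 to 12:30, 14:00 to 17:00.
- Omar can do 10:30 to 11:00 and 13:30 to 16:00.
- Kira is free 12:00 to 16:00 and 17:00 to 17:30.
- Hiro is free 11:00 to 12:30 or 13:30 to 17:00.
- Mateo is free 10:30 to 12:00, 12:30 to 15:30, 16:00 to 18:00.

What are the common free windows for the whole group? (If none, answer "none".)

14:00-15:30

Grace ∩ Omar: 14:00-16:00.
Grace ∩ Omar ∩ Kira: 14:00-16:00.
Grace ∩ Omar ∩ Kira ∩ Hiro: 14:00-16:00.
Grace ∩ Omar ∩ Kira ∩ Hiro ∩ Mateo: 14:00-15:30.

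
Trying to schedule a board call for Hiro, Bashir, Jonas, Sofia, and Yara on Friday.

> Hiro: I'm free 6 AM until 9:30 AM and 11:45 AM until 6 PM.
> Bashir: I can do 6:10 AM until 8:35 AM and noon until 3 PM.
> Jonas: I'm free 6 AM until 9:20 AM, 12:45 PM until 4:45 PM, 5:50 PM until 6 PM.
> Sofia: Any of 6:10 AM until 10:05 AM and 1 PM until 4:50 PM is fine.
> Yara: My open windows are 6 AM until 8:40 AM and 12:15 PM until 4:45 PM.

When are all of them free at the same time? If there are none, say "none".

Hiro ∩ Bashir: 06:10-08:35, 12:00-15:00.
Hiro ∩ Bashir ∩ Jonas: 06:10-08:35, 12:45-15:00.
Hiro ∩ Bashir ∩ Jonas ∩ Sofia: 06:10-08:35, 13:00-15:00.
Hiro ∩ Bashir ∩ Jonas ∩ Sofia ∩ Yara: 06:10-08:35, 13:00-15:00.

06:10-08:35, 13:00-15:00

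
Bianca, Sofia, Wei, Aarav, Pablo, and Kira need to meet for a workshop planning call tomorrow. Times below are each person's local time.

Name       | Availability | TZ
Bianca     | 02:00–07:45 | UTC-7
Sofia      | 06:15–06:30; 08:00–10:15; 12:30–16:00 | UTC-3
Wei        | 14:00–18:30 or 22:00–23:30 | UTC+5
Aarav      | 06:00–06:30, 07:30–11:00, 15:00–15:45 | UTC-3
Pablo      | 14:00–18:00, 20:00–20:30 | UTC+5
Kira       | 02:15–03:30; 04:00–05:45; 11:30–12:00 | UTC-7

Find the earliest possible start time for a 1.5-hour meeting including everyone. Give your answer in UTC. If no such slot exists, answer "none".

Bianca in UTC: 09:00-14:45 (add 7h to convert from UTC-7).
Sofia in UTC: 09:15-09:30, 11:00-13:15, 15:30-19:00 (add 3h to convert from UTC-3).
Wei in UTC: 09:00-13:30, 17:00-18:30 (subtract 5h to convert from UTC+5).
Aarav in UTC: 09:00-09:30, 10:30-14:00, 18:00-18:45 (add 3h to convert from UTC-3).
Pablo in UTC: 09:00-13:00, 15:00-15:30 (subtract 5h to convert from UTC+5).
Kira in UTC: 09:15-10:30, 11:00-12:45, 18:30-19:00 (add 7h to convert from UTC-7).
Bianca ∩ Sofia: 09:15-09:30, 11:00-13:15.
Bianca ∩ Sofia ∩ Wei: 09:15-09:30, 11:00-13:15.
Bianca ∩ Sofia ∩ Wei ∩ Aarav: 09:15-09:30, 11:00-13:15.
Bianca ∩ Sofia ∩ Wei ∩ Aarav ∩ Pablo: 09:15-09:30, 11:00-13:00.
Bianca ∩ Sofia ∩ Wei ∩ Aarav ∩ Pablo ∩ Kira: 09:15-09:30, 11:00-12:45.
So the common availability across everyone is 09:15-09:30, 11:00-12:45.
The first common window of at least 90 minutes is 11:00-12:45, so the earliest start is 11:00.

11:00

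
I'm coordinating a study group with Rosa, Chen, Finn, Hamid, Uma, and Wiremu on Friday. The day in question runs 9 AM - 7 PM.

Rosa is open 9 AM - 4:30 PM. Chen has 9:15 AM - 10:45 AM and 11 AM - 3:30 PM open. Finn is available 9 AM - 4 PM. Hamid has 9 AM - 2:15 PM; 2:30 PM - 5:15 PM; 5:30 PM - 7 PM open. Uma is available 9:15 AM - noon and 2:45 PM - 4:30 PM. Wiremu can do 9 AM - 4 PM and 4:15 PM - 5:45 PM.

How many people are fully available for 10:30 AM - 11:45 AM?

Rosa, Finn, Hamid, Uma, and Wiremu can make the full 10:30-11:45 slot — that's 5.

5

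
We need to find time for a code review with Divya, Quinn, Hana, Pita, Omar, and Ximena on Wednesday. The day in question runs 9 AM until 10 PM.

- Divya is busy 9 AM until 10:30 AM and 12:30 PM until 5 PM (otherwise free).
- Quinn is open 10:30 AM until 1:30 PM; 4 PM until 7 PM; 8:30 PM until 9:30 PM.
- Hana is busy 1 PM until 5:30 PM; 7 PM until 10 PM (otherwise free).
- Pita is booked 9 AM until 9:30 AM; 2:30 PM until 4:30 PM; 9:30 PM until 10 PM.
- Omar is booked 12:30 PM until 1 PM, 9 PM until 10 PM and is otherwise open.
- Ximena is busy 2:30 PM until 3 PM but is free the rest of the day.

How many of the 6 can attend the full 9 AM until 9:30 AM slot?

Divya free: 10:30-12:30, 17:00-22:00 (invert busy blocks within the working day).
Quinn free: 10:30-13:30, 16:00-19:00, 20:30-21:30.
Hana free: 09:00-13:00, 17:30-19:00 (invert busy blocks within the working day).
Pita free: 09:30-14:30, 16:30-21:30 (invert busy blocks within the working day).
Omar free: 09:00-12:30, 13:00-21:00 (invert busy blocks within the working day).
Ximena free: 09:00-14:30, 15:00-22:00 (invert busy blocks within the working day).
Hana, Omar, and Ximena can make the full 09:00-09:30 slot — that's 3.

3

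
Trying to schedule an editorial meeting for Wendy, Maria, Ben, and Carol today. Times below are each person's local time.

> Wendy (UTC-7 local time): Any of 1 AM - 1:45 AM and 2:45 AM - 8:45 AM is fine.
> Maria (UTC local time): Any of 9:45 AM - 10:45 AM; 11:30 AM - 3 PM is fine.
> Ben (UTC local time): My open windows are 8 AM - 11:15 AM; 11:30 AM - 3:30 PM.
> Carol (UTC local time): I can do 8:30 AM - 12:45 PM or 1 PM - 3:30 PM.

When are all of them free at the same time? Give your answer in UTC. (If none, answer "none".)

Wendy in UTC: 08:00-08:45, 09:45-15:45 (add 7h to convert from UTC-7).
Maria in UTC: 09:45-10:45, 11:30-15:00.
Ben in UTC: 08:00-11:15, 11:30-15:30.
Carol in UTC: 08:30-12:45, 13:00-15:30.
Wendy ∩ Maria: 09:45-10:45, 11:30-15:00.
Wendy ∩ Maria ∩ Ben: 09:45-10:45, 11:30-15:00.
Wendy ∩ Maria ∩ Ben ∩ Carol: 09:45-10:45, 11:30-12:45, 13:00-15:00.
Those are the intersection windows.

09:45-10:45, 11:30-12:45, 13:00-15:00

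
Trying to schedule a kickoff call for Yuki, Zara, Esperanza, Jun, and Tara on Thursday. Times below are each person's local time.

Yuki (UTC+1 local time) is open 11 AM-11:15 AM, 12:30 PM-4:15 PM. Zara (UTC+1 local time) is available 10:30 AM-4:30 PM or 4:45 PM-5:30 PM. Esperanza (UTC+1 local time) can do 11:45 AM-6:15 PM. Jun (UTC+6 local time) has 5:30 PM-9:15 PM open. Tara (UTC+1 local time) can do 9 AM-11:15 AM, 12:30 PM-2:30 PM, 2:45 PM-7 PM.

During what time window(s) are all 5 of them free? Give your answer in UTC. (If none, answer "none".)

Yuki in UTC: 10:00-10:15, 11:30-15:15 (subtract 1h to convert from UTC+1).
Zara in UTC: 09:30-15:30, 15:45-16:30 (subtract 1h to convert from UTC+1).
Esperanza in UTC: 10:45-17:15 (subtract 1h to convert from UTC+1).
Jun in UTC: 11:30-15:15 (subtract 6h to convert from UTC+6).
Tara in UTC: 08:00-10:15, 11:30-13:30, 13:45-18:00 (subtract 1h to convert from UTC+1).
Yuki ∩ Zara: 10:00-10:15, 11:30-15:15.
Yuki ∩ Zara ∩ Esperanza: 11:30-15:15.
Yuki ∩ Zara ∩ Esperanza ∩ Jun: 11:30-15:15.
Yuki ∩ Zara ∩ Esperanza ∩ Jun ∩ Tara: 11:30-13:30, 13:45-15:15.
Those are the intersection windows.

11:30-13:30, 13:45-15:15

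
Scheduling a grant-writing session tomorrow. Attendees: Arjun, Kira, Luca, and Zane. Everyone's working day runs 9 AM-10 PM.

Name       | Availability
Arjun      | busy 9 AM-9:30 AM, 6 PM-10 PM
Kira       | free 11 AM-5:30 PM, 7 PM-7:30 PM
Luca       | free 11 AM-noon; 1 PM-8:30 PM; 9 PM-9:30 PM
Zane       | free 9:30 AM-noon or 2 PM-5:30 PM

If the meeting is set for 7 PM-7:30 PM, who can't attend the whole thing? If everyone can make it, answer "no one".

Arjun, Zane

Arjun free: 09:30-18:00 (invert busy blocks within the working day).
Kira free: 11:00-17:30, 19:00-19:30.
Luca free: 11:00-12:00, 13:00-20:30, 21:00-21:30.
Zane free: 09:30-12:00, 14:00-17:30.
Arjun: not fully free for 19:00-19:30. Kira: free for 19:00-19:30. Luca: free for 19:00-19:30. Zane: not fully free for 19:00-19:30.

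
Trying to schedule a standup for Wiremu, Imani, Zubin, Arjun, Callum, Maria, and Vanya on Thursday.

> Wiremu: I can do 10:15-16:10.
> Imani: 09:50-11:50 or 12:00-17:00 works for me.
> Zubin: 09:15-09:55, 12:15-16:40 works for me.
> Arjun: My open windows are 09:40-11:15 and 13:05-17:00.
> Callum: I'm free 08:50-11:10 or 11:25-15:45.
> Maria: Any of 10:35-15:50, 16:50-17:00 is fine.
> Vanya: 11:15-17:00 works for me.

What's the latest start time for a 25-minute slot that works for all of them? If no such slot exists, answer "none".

Wiremu ∩ Imani: 10:15-11:50, 12:00-16:10.
Wiremu ∩ Imani ∩ Zubin: 12:15-16:10.
Wiremu ∩ Imani ∩ Zubin ∩ Arjun: 13:05-16:10.
Wiremu ∩ Imani ∩ Zubin ∩ Arjun ∩ Callum: 13:05-15:45.
Wiremu ∩ Imani ∩ Zubin ∩ Arjun ∩ Callum ∩ Maria: 13:05-15:45.
Wiremu ∩ Imani ∩ Zubin ∩ Arjun ∩ Callum ∩ Maria ∩ Vanya: 13:05-15:45.
So the common availability across everyone is 13:05-15:45.
The last common window of at least 25 minutes is 13:05-15:45; a 25-minute meeting can start as late as 15:20 and still end by 15:45.

15:20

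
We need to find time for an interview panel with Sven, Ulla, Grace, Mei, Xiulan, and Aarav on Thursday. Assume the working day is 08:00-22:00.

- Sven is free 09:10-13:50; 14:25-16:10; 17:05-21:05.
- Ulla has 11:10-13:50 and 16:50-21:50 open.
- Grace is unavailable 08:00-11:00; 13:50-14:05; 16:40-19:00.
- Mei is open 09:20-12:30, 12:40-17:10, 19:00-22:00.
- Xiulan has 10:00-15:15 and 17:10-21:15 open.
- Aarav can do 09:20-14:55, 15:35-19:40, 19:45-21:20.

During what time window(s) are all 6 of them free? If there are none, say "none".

11:10-12:30, 12:40-13:50, 19:00-19:40, 19:45-21:05

Sven free: 09:10-13:50, 14:25-16:10, 17:05-21:05.
Ulla free: 11:10-13:50, 16:50-21:50.
Grace free: 11:00-13:50, 14:05-16:40, 19:00-22:00 (invert busy blocks within the working day).
Mei free: 09:20-12:30, 12:40-17:10, 19:00-22:00.
Xiulan free: 10:00-15:15, 17:10-21:15.
Aarav free: 09:20-14:55, 15:35-19:40, 19:45-21:20.
Sven ∩ Ulla: 11:10-13:50, 17:05-21:05.
Sven ∩ Ulla ∩ Grace: 11:10-13:50, 19:00-21:05.
Sven ∩ Ulla ∩ Grace ∩ Mei: 11:10-12:30, 12:40-13:50, 19:00-21:05.
Sven ∩ Ulla ∩ Grace ∩ Mei ∩ Xiulan: 11:10-12:30, 12:40-13:50, 19:00-21:05.
Sven ∩ Ulla ∩ Grace ∩ Mei ∩ Xiulan ∩ Aarav: 11:10-12:30, 12:40-13:50, 19:00-19:40, 19:45-21:05.
Those are the intersection windows.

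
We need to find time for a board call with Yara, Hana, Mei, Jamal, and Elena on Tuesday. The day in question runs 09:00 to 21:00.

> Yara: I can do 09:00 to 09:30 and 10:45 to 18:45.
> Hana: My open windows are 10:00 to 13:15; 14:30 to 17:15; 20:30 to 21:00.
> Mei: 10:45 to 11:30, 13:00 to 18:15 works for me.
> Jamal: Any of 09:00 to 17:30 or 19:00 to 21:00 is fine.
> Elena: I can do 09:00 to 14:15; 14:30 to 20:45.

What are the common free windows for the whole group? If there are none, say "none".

10:45-11:30, 13:00-13:15, 14:30-17:15

Yara ∩ Hana: 10:45-13:15, 14:30-17:15.
Yara ∩ Hana ∩ Mei: 10:45-11:30, 13:00-13:15, 14:30-17:15.
Yara ∩ Hana ∩ Mei ∩ Jamal: 10:45-11:30, 13:00-13:15, 14:30-17:15.
Yara ∩ Hana ∩ Mei ∩ Jamal ∩ Elena: 10:45-11:30, 13:00-13:15, 14:30-17:15.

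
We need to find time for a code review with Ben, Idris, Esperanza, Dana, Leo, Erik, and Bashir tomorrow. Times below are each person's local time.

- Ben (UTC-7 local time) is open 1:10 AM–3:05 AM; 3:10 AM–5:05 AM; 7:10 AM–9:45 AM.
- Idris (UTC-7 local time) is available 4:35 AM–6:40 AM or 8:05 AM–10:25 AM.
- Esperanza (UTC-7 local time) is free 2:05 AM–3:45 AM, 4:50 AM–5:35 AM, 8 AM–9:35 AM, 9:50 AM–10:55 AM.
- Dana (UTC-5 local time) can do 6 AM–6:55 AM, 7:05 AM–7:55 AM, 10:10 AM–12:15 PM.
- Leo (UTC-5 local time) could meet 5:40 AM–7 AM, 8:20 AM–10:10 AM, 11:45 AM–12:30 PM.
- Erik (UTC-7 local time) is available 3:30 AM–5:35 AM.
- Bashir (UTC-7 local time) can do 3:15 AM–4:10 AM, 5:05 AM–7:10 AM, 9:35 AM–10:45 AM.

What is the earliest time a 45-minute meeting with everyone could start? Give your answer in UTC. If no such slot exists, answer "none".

none

Ben in UTC: 08:10-10:05, 10:10-12:05, 14:10-16:45 (add 7h to convert from UTC-7).
Idris in UTC: 11:35-13:40, 15:05-17:25 (add 7h to convert from UTC-7).
Esperanza in UTC: 09:05-10:45, 11:50-12:35, 15:00-16:35, 16:50-17:55 (add 7h to convert from UTC-7).
Dana in UTC: 11:00-11:55, 12:05-12:55, 15:10-17:15 (add 5h to convert from UTC-5).
Leo in UTC: 10:40-12:00, 13:20-15:10, 16:45-17:30 (add 5h to convert from UTC-5).
Erik in UTC: 10:30-12:35 (add 7h to convert from UTC-7).
Bashir in UTC: 10:15-11:10, 12:05-14:10, 16:35-17:45 (add 7h to convert from UTC-7).
Ben ∩ Idris: 11:35-12:05, 15:05-16:45.
Ben ∩ Idris ∩ Esperanza: 11:50-12:05, 15:05-16:35.
Ben ∩ Idris ∩ Esperanza ∩ Dana: 11:50-11:55, 15:10-16:35.
Ben ∩ Idris ∩ Esperanza ∩ Dana ∩ Leo: 11:50-11:55.
Ben ∩ Idris ∩ Esperanza ∩ Dana ∩ Leo ∩ Erik: 11:50-11:55.
Ben ∩ Idris ∩ Esperanza ∩ Dana ∩ Leo ∩ Erik ∩ Bashir: ∅.
There is no time when everyone is free.
No common window is at least 45 minutes long.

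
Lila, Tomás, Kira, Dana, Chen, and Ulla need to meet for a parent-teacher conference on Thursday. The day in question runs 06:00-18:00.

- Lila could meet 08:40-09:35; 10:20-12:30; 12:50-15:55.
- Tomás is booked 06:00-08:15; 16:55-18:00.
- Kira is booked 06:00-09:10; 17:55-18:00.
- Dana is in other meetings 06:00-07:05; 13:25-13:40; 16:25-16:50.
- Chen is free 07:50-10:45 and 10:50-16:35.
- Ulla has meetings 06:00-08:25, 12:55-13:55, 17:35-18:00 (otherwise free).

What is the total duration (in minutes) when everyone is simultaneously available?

275

Lila free: 08:40-09:35, 10:20-12:30, 12:50-15:55.
Tomás free: 08:15-16:55 (invert busy blocks within the working day).
Kira free: 09:10-17:55 (invert busy blocks within the working day).
Dana free: 07:05-13:25, 13:40-16:25, 16:50-18:00 (invert busy blocks within the working day).
Chen free: 07:50-10:45, 10:50-16:35.
Ulla free: 08:25-12:55, 13:55-17:35 (invert busy blocks within the working day).
Lila ∩ Tomás: 08:40-09:35, 10:20-12:30, 12:50-15:55.
Lila ∩ Tomás ∩ Kira: 09:10-09:35, 10:20-12:30, 12:50-15:55.
Lila ∩ Tomás ∩ Kira ∩ Dana: 09:10-09:35, 10:20-12:30, 12:50-13:25, 13:40-15:55.
Lila ∩ Tomás ∩ Kira ∩ Dana ∩ Chen: 09:10-09:35, 10:20-10:45, 10:50-12:30, 12:50-13:25, 13:40-15:55.
Lila ∩ Tomás ∩ Kira ∩ Dana ∩ Chen ∩ Ulla: 09:10-09:35, 10:20-10:45, 10:50-12:30, 12:50-12:55, 13:55-15:55.
Those are the intersection windows.
Summing the common windows: 25 + 25 + 100 + 5 + 120 = 275 minutes.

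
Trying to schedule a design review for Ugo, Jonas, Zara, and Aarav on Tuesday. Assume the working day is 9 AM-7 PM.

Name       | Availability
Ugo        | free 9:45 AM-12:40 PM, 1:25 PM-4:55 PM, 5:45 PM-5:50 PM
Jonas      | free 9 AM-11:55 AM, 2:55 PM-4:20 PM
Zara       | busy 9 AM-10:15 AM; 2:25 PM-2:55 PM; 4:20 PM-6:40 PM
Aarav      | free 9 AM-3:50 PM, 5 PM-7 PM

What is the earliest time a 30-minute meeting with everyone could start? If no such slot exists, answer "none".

Ugo free: 09:45-12:40, 13:25-16:55, 17:45-17:50.
Jonas free: 09:00-11:55, 14:55-16:20.
Zara free: 10:15-14:25, 14:55-16:20, 18:40-19:00 (invert busy blocks within the working day).
Aarav free: 09:00-15:50, 17:00-19:00.
Ugo ∩ Jonas: 09:45-11:55, 14:55-16:20.
Ugo ∩ Jonas ∩ Zara: 10:15-11:55, 14:55-16:20.
Ugo ∩ Jonas ∩ Zara ∩ Aarav: 10:15-11:55, 14:55-15:50.
Those are the intersection windows.
The first common window of at least 30 minutes is 10:15-11:55, so the earliest start is 10:15.

10:15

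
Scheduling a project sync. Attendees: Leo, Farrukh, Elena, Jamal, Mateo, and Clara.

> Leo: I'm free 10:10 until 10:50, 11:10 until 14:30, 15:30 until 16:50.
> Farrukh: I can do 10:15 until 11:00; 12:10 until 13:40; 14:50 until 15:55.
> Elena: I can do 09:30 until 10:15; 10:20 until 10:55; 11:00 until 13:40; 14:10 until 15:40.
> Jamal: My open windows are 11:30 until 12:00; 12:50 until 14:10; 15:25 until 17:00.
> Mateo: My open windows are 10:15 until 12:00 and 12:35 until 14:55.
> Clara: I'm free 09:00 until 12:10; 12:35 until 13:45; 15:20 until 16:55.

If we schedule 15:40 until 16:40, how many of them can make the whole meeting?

Leo, Jamal, and Clara can make the full 15:40-16:40 slot — that's 3.

3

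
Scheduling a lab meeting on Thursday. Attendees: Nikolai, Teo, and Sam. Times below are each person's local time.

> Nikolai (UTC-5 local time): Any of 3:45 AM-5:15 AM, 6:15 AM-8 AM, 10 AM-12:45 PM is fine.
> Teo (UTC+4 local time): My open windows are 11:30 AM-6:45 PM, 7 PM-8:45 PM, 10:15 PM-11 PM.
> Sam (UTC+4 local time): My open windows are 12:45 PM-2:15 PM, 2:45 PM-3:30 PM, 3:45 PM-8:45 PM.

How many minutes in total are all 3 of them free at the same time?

Nikolai in UTC: 08:45-10:15, 11:15-13:00, 15:00-17:45 (add 5h to convert from UTC-5).
Teo in UTC: 07:30-14:45, 15:00-16:45, 18:15-19:00 (subtract 4h to convert from UTC+4).
Sam in UTC: 08:45-10:15, 10:45-11:30, 11:45-16:45 (subtract 4h to convert from UTC+4).
Nikolai ∩ Teo: 08:45-10:15, 11:15-13:00, 15:00-16:45.
Nikolai ∩ Teo ∩ Sam: 08:45-10:15, 11:15-11:30, 11:45-13:00, 15:00-16:45.
Those are the intersection windows.
Summing the common windows: 90 + 15 + 75 + 105 = 285 minutes.

285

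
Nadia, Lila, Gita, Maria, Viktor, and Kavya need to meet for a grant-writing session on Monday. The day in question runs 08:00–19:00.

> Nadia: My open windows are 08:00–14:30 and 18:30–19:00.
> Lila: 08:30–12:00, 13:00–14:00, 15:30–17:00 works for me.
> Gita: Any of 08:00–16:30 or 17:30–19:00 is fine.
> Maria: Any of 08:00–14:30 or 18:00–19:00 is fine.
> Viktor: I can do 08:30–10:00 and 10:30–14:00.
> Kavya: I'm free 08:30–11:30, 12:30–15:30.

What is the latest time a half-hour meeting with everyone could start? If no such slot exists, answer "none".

Nadia ∩ Lila: 08:30-12:00, 13:00-14:00.
Nadia ∩ Lila ∩ Gita: 08:30-12:00, 13:00-14:00.
Nadia ∩ Lila ∩ Gita ∩ Maria: 08:30-12:00, 13:00-14:00.
Nadia ∩ Lila ∩ Gita ∩ Maria ∩ Viktor: 08:30-10:00, 10:30-12:00, 13:00-14:00.
Nadia ∩ Lila ∩ Gita ∩ Maria ∩ Viktor ∩ Kavya: 08:30-10:00, 10:30-11:30, 13:00-14:00.
So the common availability across everyone is 08:30-10:00, 10:30-11:30, 13:00-14:00.
The last common window of at least 30 minutes is 13:00-14:00; a 30-minute meeting can start as late as 13:30 and still end by 14:00.

13:30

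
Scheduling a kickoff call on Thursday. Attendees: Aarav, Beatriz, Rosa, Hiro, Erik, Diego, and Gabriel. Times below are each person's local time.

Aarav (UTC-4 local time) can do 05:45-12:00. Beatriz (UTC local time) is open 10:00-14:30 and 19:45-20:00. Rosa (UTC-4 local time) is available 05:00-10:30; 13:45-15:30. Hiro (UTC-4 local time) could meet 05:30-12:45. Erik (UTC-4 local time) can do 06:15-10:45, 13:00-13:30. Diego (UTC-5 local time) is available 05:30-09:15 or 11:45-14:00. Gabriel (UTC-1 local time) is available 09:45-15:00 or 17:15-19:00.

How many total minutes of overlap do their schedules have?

Aarav in UTC: 09:45-16:00 (add 4h to convert from UTC-4).
Beatriz in UTC: 10:00-14:30, 19:45-20:00.
Rosa in UTC: 09:00-14:30, 17:45-19:30 (add 4h to convert from UTC-4).
Hiro in UTC: 09:30-16:45 (add 4h to convert from UTC-4).
Erik in UTC: 10:15-14:45, 17:00-17:30 (add 4h to convert from UTC-4).
Diego in UTC: 10:30-14:15, 16:45-19:00 (add 5h to convert from UTC-5).
Gabriel in UTC: 10:45-16:00, 18:15-20:00 (add 1h to convert from UTC-1).
Aarav ∩ Beatriz: 10:00-14:30.
Aarav ∩ Beatriz ∩ Rosa: 10:00-14:30.
Aarav ∩ Beatriz ∩ Rosa ∩ Hiro: 10:00-14:30.
Aarav ∩ Beatriz ∩ Rosa ∩ Hiro ∩ Erik: 10:15-14:30.
Aarav ∩ Beatriz ∩ Rosa ∩ Hiro ∩ Erik ∩ Diego: 10:30-14:15.
Aarav ∩ Beatriz ∩ Rosa ∩ Hiro ∩ Erik ∩ Diego ∩ Gabriel: 10:45-14:15.
Those are the intersection windows.
That's a single block of 210 minutes.

210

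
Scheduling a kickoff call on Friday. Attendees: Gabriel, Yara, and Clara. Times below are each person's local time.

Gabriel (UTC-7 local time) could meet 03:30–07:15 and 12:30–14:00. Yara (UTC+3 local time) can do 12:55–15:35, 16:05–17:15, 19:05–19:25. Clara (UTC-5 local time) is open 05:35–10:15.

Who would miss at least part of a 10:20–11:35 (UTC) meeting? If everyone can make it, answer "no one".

Gabriel in UTC: 10:30-14:15, 19:30-21:00 (add 7h to convert from UTC-7).
Yara in UTC: 09:55-12:35, 13:05-14:15, 16:05-16:25 (subtract 3h to convert from UTC+3).
Clara in UTC: 10:35-15:15 (add 5h to convert from UTC-5).
Gabriel: not fully free for 10:20-11:35. Yara: free for 10:20-11:35. Clara: not fully free for 10:20-11:35.

Clara, Gabriel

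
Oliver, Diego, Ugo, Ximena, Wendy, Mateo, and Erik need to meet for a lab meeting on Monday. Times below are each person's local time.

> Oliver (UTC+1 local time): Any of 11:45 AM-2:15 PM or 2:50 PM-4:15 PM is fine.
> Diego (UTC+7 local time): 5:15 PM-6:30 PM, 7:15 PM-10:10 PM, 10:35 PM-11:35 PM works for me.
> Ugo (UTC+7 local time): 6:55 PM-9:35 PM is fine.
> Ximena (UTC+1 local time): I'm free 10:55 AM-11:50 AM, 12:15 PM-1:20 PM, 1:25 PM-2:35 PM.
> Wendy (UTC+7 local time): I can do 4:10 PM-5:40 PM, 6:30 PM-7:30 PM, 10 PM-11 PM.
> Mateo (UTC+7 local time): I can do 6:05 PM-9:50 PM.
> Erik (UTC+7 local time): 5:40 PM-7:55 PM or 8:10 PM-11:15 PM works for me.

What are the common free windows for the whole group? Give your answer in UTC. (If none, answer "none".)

12:15-12:20, 12:25-12:30

Oliver in UTC: 10:45-13:15, 13:50-15:15 (subtract 1h to convert from UTC+1).
Diego in UTC: 10:15-11:30, 12:15-15:10, 15:35-16:35 (subtract 7h to convert from UTC+7).
Ugo in UTC: 11:55-14:35 (subtract 7h to convert from UTC+7).
Ximena in UTC: 09:55-10:50, 11:15-12:20, 12:25-13:35 (subtract 1h to convert from UTC+1).
Wendy in UTC: 09:10-10:40, 11:30-12:30, 15:00-16:00 (subtract 7h to convert from UTC+7).
Mateo in UTC: 11:05-14:50 (subtract 7h to convert from UTC+7).
Erik in UTC: 10:40-12:55, 13:10-16:15 (subtract 7h to convert from UTC+7).
Oliver ∩ Diego: 10:45-11:30, 12:15-13:15, 13:50-15:10.
Oliver ∩ Diego ∩ Ugo: 12:15-13:15, 13:50-14:35.
Oliver ∩ Diego ∩ Ugo ∩ Ximena: 12:15-12:20, 12:25-13:15.
Oliver ∩ Diego ∩ Ugo ∩ Ximena ∩ Wendy: 12:15-12:20, 12:25-12:30.
Oliver ∩ Diego ∩ Ugo ∩ Ximena ∩ Wendy ∩ Mateo: 12:15-12:20, 12:25-12:30.
Oliver ∩ Diego ∩ Ugo ∩ Ximena ∩ Wendy ∩ Mateo ∩ Erik: 12:15-12:20, 12:25-12:30.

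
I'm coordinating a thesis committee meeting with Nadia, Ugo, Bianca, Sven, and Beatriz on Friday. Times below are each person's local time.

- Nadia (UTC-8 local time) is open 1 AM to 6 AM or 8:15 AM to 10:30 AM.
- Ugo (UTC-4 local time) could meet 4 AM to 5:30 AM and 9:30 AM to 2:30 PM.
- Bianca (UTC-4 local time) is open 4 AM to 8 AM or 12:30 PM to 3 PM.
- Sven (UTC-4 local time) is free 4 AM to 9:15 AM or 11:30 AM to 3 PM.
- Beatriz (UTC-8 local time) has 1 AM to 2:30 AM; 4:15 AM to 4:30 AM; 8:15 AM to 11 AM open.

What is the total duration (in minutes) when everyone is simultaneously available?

150

Nadia in UTC: 09:00-14:00, 16:15-18:30 (add 8h to convert from UTC-8).
Ugo in UTC: 08:00-09:30, 13:30-18:30 (add 4h to convert from UTC-4).
Bianca in UTC: 08:00-12:00, 16:30-19:00 (add 4h to convert from UTC-4).
Sven in UTC: 08:00-13:15, 15:30-19:00 (add 4h to convert from UTC-4).
Beatriz in UTC: 09:00-10:30, 12:15-12:30, 16:15-19:00 (add 8h to convert from UTC-8).
Nadia ∩ Ugo: 09:00-09:30, 13:30-14:00, 16:15-18:30.
Nadia ∩ Ugo ∩ Bianca: 09:00-09:30, 16:30-18:30.
Nadia ∩ Ugo ∩ Bianca ∩ Sven: 09:00-09:30, 16:30-18:30.
Nadia ∩ Ugo ∩ Bianca ∩ Sven ∩ Beatriz: 09:00-09:30, 16:30-18:30.
Those are the intersection windows.
Summing the common windows: 30 + 120 = 150 minutes.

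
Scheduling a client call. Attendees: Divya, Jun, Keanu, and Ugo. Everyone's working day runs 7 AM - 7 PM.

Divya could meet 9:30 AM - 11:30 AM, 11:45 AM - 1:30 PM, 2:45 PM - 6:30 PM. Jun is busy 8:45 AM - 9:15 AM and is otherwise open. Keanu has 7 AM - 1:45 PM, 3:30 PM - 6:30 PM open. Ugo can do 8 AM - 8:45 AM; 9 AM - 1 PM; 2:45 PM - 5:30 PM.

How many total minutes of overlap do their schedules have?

315

Divya free: 09:30-11:30, 11:45-13:30, 14:45-18:30.
Jun free: 07:00-08:45, 09:15-19:00 (invert busy blocks within the working day).
Keanu free: 07:00-13:45, 15:30-18:30.
Ugo free: 08:00-08:45, 09:00-13:00, 14:45-17:30.
Divya ∩ Jun: 09:30-11:30, 11:45-13:30, 14:45-18:30.
Divya ∩ Jun ∩ Keanu: 09:30-11:30, 11:45-13:30, 15:30-18:30.
Divya ∩ Jun ∩ Keanu ∩ Ugo: 09:30-11:30, 11:45-13:00, 15:30-17:30.
So the common availability across everyone is 09:30-11:30, 11:45-13:00, 15:30-17:30.
Summing the common windows: 120 + 75 + 120 = 315 minutes.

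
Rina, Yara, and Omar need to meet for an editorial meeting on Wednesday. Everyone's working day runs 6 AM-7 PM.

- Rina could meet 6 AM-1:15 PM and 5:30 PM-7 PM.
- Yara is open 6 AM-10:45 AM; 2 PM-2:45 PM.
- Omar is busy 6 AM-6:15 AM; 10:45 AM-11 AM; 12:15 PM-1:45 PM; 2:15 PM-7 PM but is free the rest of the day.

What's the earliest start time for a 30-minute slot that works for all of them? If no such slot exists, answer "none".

Rina free: 06:00-13:15, 17:30-19:00.
Yara free: 06:00-10:45, 14:00-14:45.
Omar free: 06:15-10:45, 11:00-12:15, 13:45-14:15 (invert busy blocks within the working day).
Rina ∩ Yara: 06:00-10:45.
Rina ∩ Yara ∩ Omar: 06:15-10:45.
The first common window of at least 30 minutes is 06:15-10:45, so the earliest start is 06:15.

06:15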